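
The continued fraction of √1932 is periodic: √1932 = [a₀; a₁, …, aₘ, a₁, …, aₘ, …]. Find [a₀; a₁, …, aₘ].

a₀ = ⌊√1932⌋ = 43.
With m₀=0, d₀=1 and mₖ₊₁ = dₖaₖ − mₖ, dₖ₊₁ = (n − mₖ₊₁²)/dₖ, aₖ₊₁ = ⌊(a₀+mₖ₊₁)/dₖ₊₁⌋:
  k=1: m=43, d=83, a=1
  k=2: m=40, d=4, a=20
  k=3: m=40, d=83, a=1
  k=4: m=43, d=1, a=86
d=1 and a=2a₀=86 at k=4, so the next step gives (m, d) = (43, 83) again — its k=1 value — and the period has length 4.

[43; 1, 20, 1, 86]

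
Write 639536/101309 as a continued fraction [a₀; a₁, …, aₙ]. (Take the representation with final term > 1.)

639536 = 6×101309 + 31682
101309 = 3×31682 + 6263
31682 = 5×6263 + 367
6263 = 17×367 + 24
367 = 15×24 + 7
24 = 3×7 + 3
7 = 2×3 + 1
3 = 3×1 + 0  (stop)
So 639536/101309 = [6; 3, 5, 17, 15, 3, 2, 3].

[6; 3, 5, 17, 15, 3, 2, 3]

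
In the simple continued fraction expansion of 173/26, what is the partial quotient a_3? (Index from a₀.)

173 = 6·26 + 17   →  a_0 = 6
26 = 1·17 + 9   →  a_1 = 1
17 = 1·9 + 8   →  a_2 = 1
9 = 1·8 + 1   →  a_3 = 1

1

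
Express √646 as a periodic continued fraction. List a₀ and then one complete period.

a₀ = ⌊√646⌋ = 25.
With m₀=0, d₀=1 and mₖ₊₁ = dₖaₖ − mₖ, dₖ₊₁ = (n − mₖ₊₁²)/dₖ, aₖ₊₁ = ⌊(a₀+mₖ₊₁)/dₖ₊₁⌋:
  k=1: m=25, d=21, a=2
  k=2: m=17, d=17, a=2
  k=3: m=17, d=21, a=2
  k=4: m=25, d=1, a=50
d=1 and a=2a₀=50 at k=4, so the next step gives (m, d) = (25, 21) again — its k=1 value — and the period has length 4.

[25; 2, 2, 2, 50]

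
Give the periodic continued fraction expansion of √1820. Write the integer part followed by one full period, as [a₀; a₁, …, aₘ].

[42; 1, 1, 1, 20, 1, 1, 1, 84]

a₀ = ⌊√1820⌋ = 42.
With m₀=0, d₀=1 and mₖ₊₁ = dₖaₖ − mₖ, dₖ₊₁ = (n − mₖ₊₁²)/dₖ, aₖ₊₁ = ⌊(a₀+mₖ₊₁)/dₖ₊₁⌋:
  k=1: m=42, d=56, a=1
  k=2: m=14, d=29, a=1
  k=3: m=15, d=55, a=1
  k=4: m=40, d=4, a=20
  k=5: m=40, d=55, a=1
  k=6: m=15, d=29, a=1
  k=7: m=14, d=56, a=1
  k=8: m=42, d=1, a=84
d=1 and a=2a₀=84 at k=8, so the next step gives (m, d) = (42, 56) again — its k=1 value — and the period has length 8.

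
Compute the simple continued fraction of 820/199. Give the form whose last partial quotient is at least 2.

[4; 8, 3, 2, 3]

820 = 4*199 + 24
199 = 8*24 + 7
24 = 3*7 + 3
7 = 2*3 + 1
3 = 3*1 + 0  (stop)
So 820/199 = [4; 8, 3, 2, 3].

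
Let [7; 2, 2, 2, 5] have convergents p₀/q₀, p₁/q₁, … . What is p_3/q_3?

89/12

Using pₖ = aₖpₖ₋₁ + pₖ₋₂, qₖ = aₖqₖ₋₁ + qₖ₋₂ (with p₋₁=1, p₋₂=0, q₋₁=0, q₋₂=1):
  k=0: a=7, p=7, q=1
  k=1: a=2, p=15, q=2
  k=2: a=2, p=37, q=5
  k=3: a=2, p=89, q=12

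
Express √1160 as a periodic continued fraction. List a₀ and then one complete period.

[34; 17, 68]

a₀ = ⌊√1160⌋ = 34.
With m₀=0, d₀=1 and mₖ₊₁ = dₖaₖ − mₖ, dₖ₊₁ = (n − mₖ₊₁²)/dₖ, aₖ₊₁ = ⌊(a₀+mₖ₊₁)/dₖ₊₁⌋:
  k=1: m=34, d=4, a=17
  k=2: m=34, d=1, a=68
d=1 and a=2a₀=68 at k=2, so the next step gives (m, d) = (34, 4) again — its k=1 value — and the period has length 2.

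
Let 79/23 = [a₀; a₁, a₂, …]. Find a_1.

2

79 = 3·23 + 10   →  a_0 = 3
23 = 2·10 + 3   →  a_1 = 2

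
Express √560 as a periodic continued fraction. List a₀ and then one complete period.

[23; 1, 1, 1, 46]

a₀ = ⌊√560⌋ = 23.
With m₀=0, d₀=1 and mₖ₊₁ = dₖaₖ − mₖ, dₖ₊₁ = (n − mₖ₊₁²)/dₖ, aₖ₊₁ = ⌊(a₀+mₖ₊₁)/dₖ₊₁⌋:
  k=1: m=23, d=31, a=1
  k=2: m=8, d=16, a=1
  k=3: m=8, d=31, a=1
  k=4: m=23, d=1, a=46
d=1 and a=2a₀=46 at k=4, so the next step gives (m, d) = (23, 31) again — its k=1 value — and the period has length 4.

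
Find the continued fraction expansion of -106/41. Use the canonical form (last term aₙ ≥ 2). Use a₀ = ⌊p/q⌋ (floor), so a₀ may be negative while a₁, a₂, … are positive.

-106 = -3×41 + 17
41 = 2×17 + 7
17 = 2×7 + 3
7 = 2×3 + 1
3 = 3×1 + 0  (stop)
So -106/41 = [-3; 2, 2, 2, 3].

[-3; 2, 2, 2, 3]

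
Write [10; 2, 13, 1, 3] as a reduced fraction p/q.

Fold from the inside: start with 3/1.
  1 + 1/3 = 4/3
  13 + 3/4 = 55/4
  2 + 4/55 = 114/55
  10 + 55/114 = 1195/114

1195/114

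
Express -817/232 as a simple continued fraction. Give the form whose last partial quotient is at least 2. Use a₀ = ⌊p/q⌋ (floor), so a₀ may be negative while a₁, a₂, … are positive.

[-4; 2, 11, 10]

-817 = -4*232 + 111
232 = 2*111 + 10
111 = 11*10 + 1
10 = 10*1 + 0  (stop)
So -817/232 = [-4; 2, 11, 10].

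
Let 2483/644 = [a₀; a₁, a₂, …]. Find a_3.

1

2483 = 3·644 + 551   →  a_0 = 3
644 = 1·551 + 93   →  a_1 = 1
551 = 5·93 + 86   →  a_2 = 5
93 = 1·86 + 7   →  a_3 = 1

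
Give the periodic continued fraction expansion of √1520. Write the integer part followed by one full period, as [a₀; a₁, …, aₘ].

a₀ = ⌊√1520⌋ = 38.
With m₀=0, d₀=1 and mₖ₊₁ = dₖaₖ − mₖ, dₖ₊₁ = (n − mₖ₊₁²)/dₖ, aₖ₊₁ = ⌊(a₀+mₖ₊₁)/dₖ₊₁⌋:
  k=1: m=38, d=76, a=1
  k=2: m=38, d=1, a=76
d=1 and a=2a₀=76 at k=2, so the next step gives (m, d) = (38, 76) again — its k=1 value — and the period has length 2.

[38; 1, 76]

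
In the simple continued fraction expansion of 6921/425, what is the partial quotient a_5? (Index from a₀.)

6921 = 16·425 + 121   →  a_0 = 16
425 = 3·121 + 62   →  a_1 = 3
121 = 1·62 + 59   →  a_2 = 1
62 = 1·59 + 3   →  a_3 = 1
59 = 19·3 + 2   →  a_4 = 19
3 = 1·2 + 1   →  a_5 = 1

1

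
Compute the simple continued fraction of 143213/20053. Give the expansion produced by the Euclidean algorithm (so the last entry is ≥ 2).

[7; 7, 17, 1, 6, 1, 19]

143213 = 7×20053 + 2842
20053 = 7×2842 + 159
2842 = 17×159 + 139
159 = 1×139 + 20
139 = 6×20 + 19
20 = 1×19 + 1
19 = 19×1 + 0  (stop)
So 143213/20053 = [7; 7, 17, 1, 6, 1, 19].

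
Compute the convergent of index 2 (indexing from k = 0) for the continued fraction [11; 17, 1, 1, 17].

Using pₖ = aₖpₖ₋₁ + pₖ₋₂, qₖ = aₖqₖ₋₁ + qₖ₋₂ (with p₋₁=1, p₋₂=0, q₋₁=0, q₋₂=1):
  k=0: a=11, p=11, q=1
  k=1: a=17, p=188, q=17
  k=2: a=1, p=199, q=18

199/18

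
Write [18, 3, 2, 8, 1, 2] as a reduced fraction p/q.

Using pₖ = aₖpₖ₋₁ + pₖ₋₂ and qₖ = aₖqₖ₋₁ + qₖ₋₂:
  k=0: a=18, p=18, q=1
  k=1: a=3, p=55, q=3
  k=2: a=2, p=128, q=7
  k=3: a=8, p=1079, q=59
  k=4: a=1, p=1207, q=66
  k=5: a=2, p=3493, q=191

3493/191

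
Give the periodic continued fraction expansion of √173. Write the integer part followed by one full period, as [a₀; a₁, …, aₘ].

[13; 6, 1, 1, 6, 26]

a₀ = ⌊√173⌋ = 13.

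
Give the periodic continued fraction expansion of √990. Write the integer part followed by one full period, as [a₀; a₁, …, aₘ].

a₀ = ⌊√990⌋ = 31.

[31; 2, 6, 2, 62]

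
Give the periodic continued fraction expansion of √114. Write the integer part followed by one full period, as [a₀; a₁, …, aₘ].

a₀ = ⌊√114⌋ = 10.
With m₀=0, d₀=1 and mₖ₊₁ = dₖaₖ − mₖ, dₖ₊₁ = (n − mₖ₊₁²)/dₖ, aₖ₊₁ = ⌊(a₀+mₖ₊₁)/dₖ₊₁⌋:
  k=1: m=10, d=14, a=1
  k=2: m=4, d=7, a=2
  k=3: m=10, d=2, a=10
  k=4: m=10, d=7, a=2
  k=5: m=4, d=14, a=1
  k=6: m=10, d=1, a=20
d=1 and a=2a₀=20 at k=6, so the next step gives (m, d) = (10, 14) again — its k=1 value — and the period has length 6.

[10; 1, 2, 10, 2, 1, 20]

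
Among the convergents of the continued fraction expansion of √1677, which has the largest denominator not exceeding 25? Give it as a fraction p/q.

819/20

√1677 = [40; 1, 19, 2, 19, 1, 80, …] (period length 6).
Convergents:
  p_0/q_0 = 40/1
  p_1/q_1 = 41/1
  p_2/q_2 = 819/20
  p_3/q_3 = 1679/41
q_2 = 20 ≤ 25 < 41 = q_3, so the answer is 819/20.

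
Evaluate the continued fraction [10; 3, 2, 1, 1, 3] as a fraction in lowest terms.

Fold from the inside: start with 3/1.
  1 + 1/3 = 4/3
  1 + 3/4 = 7/4
  2 + 4/7 = 18/7
  3 + 7/18 = 61/18
  10 + 18/61 = 628/61

628/61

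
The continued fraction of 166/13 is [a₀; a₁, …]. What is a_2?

3

166 = 12·13 + 10   →  a_0 = 12
13 = 1·10 + 3   →  a_1 = 1
10 = 3·3 + 1   →  a_2 = 3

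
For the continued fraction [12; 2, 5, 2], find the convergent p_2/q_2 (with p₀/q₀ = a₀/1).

137/11

Using pₖ = aₖpₖ₋₁ + pₖ₋₂, qₖ = aₖqₖ₋₁ + qₖ₋₂ (with p₋₁=1, p₋₂=0, q₋₁=0, q₋₂=1):
  k=0: a=12, p=12, q=1
  k=1: a=2, p=25, q=2
  k=2: a=5, p=137, q=11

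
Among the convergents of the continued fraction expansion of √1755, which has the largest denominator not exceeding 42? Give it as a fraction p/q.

√1755 = [41; 1, 8, 3, 8, 1, 82, …] (period length 6).
Convergents:
  p_0/q_0 = 41/1
  p_1/q_1 = 42/1
  p_2/q_2 = 377/9
  p_3/q_3 = 1173/28
  p_4/q_4 = 9761/233
q_3 = 28 ≤ 42 < 233 = q_4, so the answer is 1173/28.

1173/28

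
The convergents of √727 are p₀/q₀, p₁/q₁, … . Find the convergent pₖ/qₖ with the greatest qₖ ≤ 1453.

38557/1430

√727 = [26; 1, 25, 1, 52, …] (period length 4).
Convergents:
  p_0/q_0 = 26/1
  p_1/q_1 = 27/1
  p_2/q_2 = 701/26
  p_3/q_3 = 728/27
  p_4/q_4 = 38557/1430
  p_5/q_5 = 39285/1457
q_4 = 1430 ≤ 1453 < 1457 = q_5, so the answer is 38557/1430.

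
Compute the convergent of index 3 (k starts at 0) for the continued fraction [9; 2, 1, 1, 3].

47/5

Using pₖ = aₖpₖ₋₁ + pₖ₋₂, qₖ = aₖqₖ₋₁ + qₖ₋₂ (with p₋₁=1, p₋₂=0, q₋₁=0, q₋₂=1):
  k=0: a=9, p=9, q=1
  k=1: a=2, p=19, q=2
  k=2: a=1, p=28, q=3
  k=3: a=1, p=47, q=5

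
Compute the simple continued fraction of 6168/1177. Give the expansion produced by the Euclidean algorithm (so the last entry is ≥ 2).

[5; 4, 6, 3, 2, 6]

6168 = 5*1177 + 283
1177 = 4*283 + 45
283 = 6*45 + 13
45 = 3*13 + 6
13 = 2*6 + 1
6 = 6*1 + 0  (stop)
So 6168/1177 = [5; 4, 6, 3, 2, 6].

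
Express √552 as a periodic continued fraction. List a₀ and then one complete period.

a₀ = ⌊√552⌋ = 23.
With m₀=0, d₀=1 and mₖ₊₁ = dₖaₖ − mₖ, dₖ₊₁ = (n − mₖ₊₁²)/dₖ, aₖ₊₁ = ⌊(a₀+mₖ₊₁)/dₖ₊₁⌋:
  k=1: m=23, d=23, a=2
  k=2: m=23, d=1, a=46
d=1 and a=2a₀=46 at k=2, so the next step gives (m, d) = (23, 23) again — its k=1 value — and the period has length 2.

[23; 2, 46]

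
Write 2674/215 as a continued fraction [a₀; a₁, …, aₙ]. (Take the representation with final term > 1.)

[12; 2, 3, 2, 13]

2674 = 12×215 + 94
215 = 2×94 + 27
94 = 3×27 + 13
27 = 2×13 + 1
13 = 13×1 + 0  (stop)
So 2674/215 = [12; 2, 3, 2, 13].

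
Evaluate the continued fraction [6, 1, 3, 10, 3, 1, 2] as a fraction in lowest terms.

Fold from the inside: start with 2/1.
  1 + 1/2 = 3/2
  3 + 2/3 = 11/3
  10 + 3/11 = 113/11
  3 + 11/113 = 350/113
  1 + 113/350 = 463/350
  6 + 350/463 = 3128/463

3128/463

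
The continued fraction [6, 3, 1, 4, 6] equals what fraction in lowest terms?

Fold from the inside: start with 6/1.
  4 + 1/6 = 25/6
  1 + 6/25 = 31/25
  3 + 25/31 = 118/31
  6 + 31/118 = 739/118

739/118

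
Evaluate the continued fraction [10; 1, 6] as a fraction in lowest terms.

Using pₖ = aₖpₖ₋₁ + pₖ₋₂ and qₖ = aₖqₖ₋₁ + qₖ₋₂:
  k=0: a=10, p=10, q=1
  k=1: a=1, p=11, q=1
  k=2: a=6, p=76, q=7

76/7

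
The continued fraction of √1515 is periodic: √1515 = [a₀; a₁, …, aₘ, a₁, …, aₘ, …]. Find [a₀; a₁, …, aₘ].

[38; 1, 11, 1, 76]

a₀ = ⌊√1515⌋ = 38.
With m₀=0, d₀=1 and mₖ₊₁ = dₖaₖ − mₖ, dₖ₊₁ = (n − mₖ₊₁²)/dₖ, aₖ₊₁ = ⌊(a₀+mₖ₊₁)/dₖ₊₁⌋:
  k=1: m=38, d=71, a=1
  k=2: m=33, d=6, a=11
  k=3: m=33, d=71, a=1
  k=4: m=38, d=1, a=76
d=1 and a=2a₀=76 at k=4, so the next step gives (m, d) = (38, 71) again — its k=1 value — and the period has length 4.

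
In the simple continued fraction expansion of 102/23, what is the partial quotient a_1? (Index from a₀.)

2

102 = 4·23 + 10   →  a_0 = 4
23 = 2·10 + 3   →  a_1 = 2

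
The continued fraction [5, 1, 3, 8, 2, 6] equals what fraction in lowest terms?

2608/453

Fold from the inside: start with 6/1.
  2 + 1/6 = 13/6
  8 + 6/13 = 110/13
  3 + 13/110 = 343/110
  1 + 110/343 = 453/343
  5 + 343/453 = 2608/453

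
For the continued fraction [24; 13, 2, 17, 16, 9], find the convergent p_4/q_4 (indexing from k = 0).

Using pₖ = aₖpₖ₋₁ + pₖ₋₂, qₖ = aₖqₖ₋₁ + qₖ₋₂ (with p₋₁=1, p₋₂=0, q₋₁=0, q₋₂=1):
  k=0: a=24, p=24, q=1
  k=1: a=13, p=313, q=13
  k=2: a=2, p=650, q=27
  k=3: a=17, p=11363, q=472
  k=4: a=16, p=182458, q=7579

182458/7579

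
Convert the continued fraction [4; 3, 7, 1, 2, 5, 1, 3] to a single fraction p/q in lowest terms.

7585/1756

Using pₖ = aₖpₖ₋₁ + pₖ₋₂ and qₖ = aₖqₖ₋₁ + qₖ₋₂:
  k=0: a=4, p=4, q=1
  k=1: a=3, p=13, q=3
  k=2: a=7, p=95, q=22
  k=3: a=1, p=108, q=25
  k=4: a=2, p=311, q=72
  k=5: a=5, p=1663, q=385
  k=6: a=1, p=1974, q=457
  k=7: a=3, p=7585, q=1756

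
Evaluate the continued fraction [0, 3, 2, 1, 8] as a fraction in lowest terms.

26/87

Fold from the inside: start with 8/1.
  1 + 1/8 = 9/8
  2 + 8/9 = 26/9
  3 + 9/26 = 87/26
  0 + 26/87 = 26/87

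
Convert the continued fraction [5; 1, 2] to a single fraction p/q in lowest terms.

17/3

Using pₖ = aₖpₖ₋₁ + pₖ₋₂ and qₖ = aₖqₖ₋₁ + qₖ₋₂:
  k=0: a=5, p=5, q=1
  k=1: a=1, p=6, q=1
  k=2: a=2, p=17, q=3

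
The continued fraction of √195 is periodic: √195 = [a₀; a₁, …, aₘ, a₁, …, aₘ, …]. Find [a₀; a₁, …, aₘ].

a₀ = ⌊√195⌋ = 13.
With m₀=0, d₀=1 and mₖ₊₁ = dₖaₖ − mₖ, dₖ₊₁ = (n − mₖ₊₁²)/dₖ, aₖ₊₁ = ⌊(a₀+mₖ₊₁)/dₖ₊₁⌋:
  k=1: m=13, d=26, a=1
  k=2: m=13, d=1, a=26
d=1 and a=2a₀=26 at k=2, so the next step gives (m, d) = (13, 26) again — its k=1 value — and the period has length 2.

[13; 1, 26]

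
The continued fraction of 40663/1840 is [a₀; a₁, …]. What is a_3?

3

40663 = 22·1840 + 183   →  a_0 = 22
1840 = 10·183 + 10   →  a_1 = 10
183 = 18·10 + 3   →  a_2 = 18
10 = 3·3 + 1   →  a_3 = 3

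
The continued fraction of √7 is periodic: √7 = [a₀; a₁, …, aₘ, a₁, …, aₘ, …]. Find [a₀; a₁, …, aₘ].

[2; 1, 1, 1, 4]

a₀ = ⌊√7⌋ = 2.
With m₀=0, d₀=1 and mₖ₊₁ = dₖaₖ − mₖ, dₖ₊₁ = (n − mₖ₊₁²)/dₖ, aₖ₊₁ = ⌊(a₀+mₖ₊₁)/dₖ₊₁⌋:
  k=1: m=2, d=3, a=1
  k=2: m=1, d=2, a=1
  k=3: m=1, d=3, a=1
  k=4: m=2, d=1, a=4
d=1 and a=2a₀=4 at k=4, so the next step gives (m, d) = (2, 3) again — its k=1 value — and the period has length 4.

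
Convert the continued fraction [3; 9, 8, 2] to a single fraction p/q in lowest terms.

Fold from the inside: start with 2/1.
  8 + 1/2 = 17/2
  9 + 2/17 = 155/17
  3 + 17/155 = 482/155

482/155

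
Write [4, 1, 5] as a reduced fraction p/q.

29/6

Fold from the inside: start with 5/1.
  1 + 1/5 = 6/5
  4 + 5/6 = 29/6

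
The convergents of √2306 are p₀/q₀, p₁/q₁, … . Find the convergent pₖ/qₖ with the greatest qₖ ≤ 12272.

221328/4609

√2306 = [48; 48, 96, …] (period length 2).
Convergents:
  p_0/q_0 = 48/1
  p_1/q_1 = 2305/48
  p_2/q_2 = 221328/4609
  p_3/q_3 = 10626049/221280
q_2 = 4609 ≤ 12272 < 221280 = q_3, so the answer is 221328/4609.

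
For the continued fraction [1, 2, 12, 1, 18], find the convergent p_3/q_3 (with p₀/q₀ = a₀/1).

Using pₖ = aₖpₖ₋₁ + pₖ₋₂, qₖ = aₖqₖ₋₁ + qₖ₋₂ (with p₋₁=1, p₋₂=0, q₋₁=0, q₋₂=1):
  k=0: a=1, p=1, q=1
  k=1: a=2, p=3, q=2
  k=2: a=12, p=37, q=25
  k=3: a=1, p=40, q=27

40/27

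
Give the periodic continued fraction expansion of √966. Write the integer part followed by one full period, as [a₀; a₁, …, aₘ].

a₀ = ⌊√966⌋ = 31.

[31; 12, 2, 2, 2, 12, 62]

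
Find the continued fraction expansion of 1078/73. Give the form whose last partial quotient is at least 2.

1078 = 14×73 + 56
73 = 1×56 + 17
56 = 3×17 + 5
17 = 3×5 + 2
5 = 2×2 + 1
2 = 2×1 + 0  (stop)
So 1078/73 = [14; 1, 3, 3, 2, 2].

[14; 1, 3, 3, 2, 2]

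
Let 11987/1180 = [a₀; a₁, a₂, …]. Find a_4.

11987 = 10·1180 + 187   →  a_0 = 10
1180 = 6·187 + 58   →  a_1 = 6
187 = 3·58 + 13   →  a_2 = 3
58 = 4·13 + 6   →  a_3 = 4
13 = 2·6 + 1   →  a_4 = 2

2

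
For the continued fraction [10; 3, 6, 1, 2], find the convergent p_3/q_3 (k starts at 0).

Using pₖ = aₖpₖ₋₁ + pₖ₋₂, qₖ = aₖqₖ₋₁ + qₖ₋₂ (with p₋₁=1, p₋₂=0, q₋₁=0, q₋₂=1):
  k=0: a=10, p=10, q=1
  k=1: a=3, p=31, q=3
  k=2: a=6, p=196, q=19
  k=3: a=1, p=227, q=22

227/22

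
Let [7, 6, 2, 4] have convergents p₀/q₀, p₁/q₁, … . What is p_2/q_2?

Using pₖ = aₖpₖ₋₁ + pₖ₋₂, qₖ = aₖqₖ₋₁ + qₖ₋₂ (with p₋₁=1, p₋₂=0, q₋₁=0, q₋₂=1):
  k=0: a=7, p=7, q=1
  k=1: a=6, p=43, q=6
  k=2: a=2, p=93, q=13

93/13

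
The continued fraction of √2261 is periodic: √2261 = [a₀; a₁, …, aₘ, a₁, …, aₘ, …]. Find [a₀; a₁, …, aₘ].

[47; 1, 1, 4, 1, 1, 94]

a₀ = ⌊√2261⌋ = 47.
With m₀=0, d₀=1 and mₖ₊₁ = dₖaₖ − mₖ, dₖ₊₁ = (n − mₖ₊₁²)/dₖ, aₖ₊₁ = ⌊(a₀+mₖ₊₁)/dₖ₊₁⌋:
  k=1: m=47, d=52, a=1
  k=2: m=5, d=43, a=1
  k=3: m=38, d=19, a=4
  k=4: m=38, d=43, a=1
  k=5: m=5, d=52, a=1
  k=6: m=47, d=1, a=94
d=1 and a=2a₀=94 at k=6, so the next step gives (m, d) = (47, 52) again — its k=1 value — and the period has length 6.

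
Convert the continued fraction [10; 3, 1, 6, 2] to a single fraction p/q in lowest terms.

Fold from the inside: start with 2/1.
  6 + 1/2 = 13/2
  1 + 2/13 = 15/13
  3 + 13/15 = 58/15
  10 + 15/58 = 595/58

595/58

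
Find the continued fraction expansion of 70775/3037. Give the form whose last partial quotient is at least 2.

[23; 3, 3, 2, 18, 2, 3]

70775 = 23·3037 + 924
3037 = 3·924 + 265
924 = 3·265 + 129
265 = 2·129 + 7
129 = 18·7 + 3
7 = 2·3 + 1
3 = 3·1 + 0  (stop)
So 70775/3037 = [23; 3, 3, 2, 18, 2, 3].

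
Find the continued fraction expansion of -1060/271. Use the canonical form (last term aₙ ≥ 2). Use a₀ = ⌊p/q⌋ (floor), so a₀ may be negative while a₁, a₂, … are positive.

-1060 = -4*271 + 24
271 = 11*24 + 7
24 = 3*7 + 3
7 = 2*3 + 1
3 = 3*1 + 0  (stop)
So -1060/271 = [-4; 11, 3, 2, 3].

[-4; 11, 3, 2, 3]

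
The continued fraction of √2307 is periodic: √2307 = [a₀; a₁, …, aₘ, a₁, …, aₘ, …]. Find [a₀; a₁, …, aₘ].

[48; 32, 96]

a₀ = ⌊√2307⌋ = 48.
With m₀=0, d₀=1 and mₖ₊₁ = dₖaₖ − mₖ, dₖ₊₁ = (n − mₖ₊₁²)/dₖ, aₖ₊₁ = ⌊(a₀+mₖ₊₁)/dₖ₊₁⌋:
  k=1: m=48, d=3, a=32
  k=2: m=48, d=1, a=96
d=1 and a=2a₀=96 at k=2, so the next step gives (m, d) = (48, 3) again — its k=1 value — and the period has length 2.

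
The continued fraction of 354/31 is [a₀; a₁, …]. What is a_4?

1

354 = 11·31 + 13   →  a_0 = 11
31 = 2·13 + 5   →  a_1 = 2
13 = 2·5 + 3   →  a_2 = 2
5 = 1·3 + 2   →  a_3 = 1
3 = 1·2 + 1   →  a_4 = 1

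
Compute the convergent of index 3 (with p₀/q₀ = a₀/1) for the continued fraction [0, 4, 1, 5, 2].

Using pₖ = aₖpₖ₋₁ + pₖ₋₂, qₖ = aₖqₖ₋₁ + qₖ₋₂ (with p₋₁=1, p₋₂=0, q₋₁=0, q₋₂=1):
  k=0: a=0, p=0, q=1
  k=1: a=4, p=1, q=4
  k=2: a=1, p=1, q=5
  k=3: a=5, p=6, q=29

6/29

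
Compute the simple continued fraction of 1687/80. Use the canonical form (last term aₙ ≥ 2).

1687 = 21*80 + 7
80 = 11*7 + 3
7 = 2*3 + 1
3 = 3*1 + 0  (stop)
So 1687/80 = [21; 11, 2, 3].

[21; 11, 2, 3]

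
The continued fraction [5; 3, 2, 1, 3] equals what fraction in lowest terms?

Using pₖ = aₖpₖ₋₁ + pₖ₋₂ and qₖ = aₖqₖ₋₁ + qₖ₋₂:
  k=0: a=5, p=5, q=1
  k=1: a=3, p=16, q=3
  k=2: a=2, p=37, q=7
  k=3: a=1, p=53, q=10
  k=4: a=3, p=196, q=37

196/37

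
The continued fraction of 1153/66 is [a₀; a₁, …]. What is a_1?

2

1153 = 17·66 + 31   →  a_0 = 17
66 = 2·31 + 4   →  a_1 = 2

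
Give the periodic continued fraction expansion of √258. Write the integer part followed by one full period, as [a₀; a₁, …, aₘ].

[16; 16, 32]

a₀ = ⌊√258⌋ = 16.
With m₀=0, d₀=1 and mₖ₊₁ = dₖaₖ − mₖ, dₖ₊₁ = (n − mₖ₊₁²)/dₖ, aₖ₊₁ = ⌊(a₀+mₖ₊₁)/dₖ₊₁⌋:
  k=1: m=16, d=2, a=16
  k=2: m=16, d=1, a=32
d=1 and a=2a₀=32 at k=2, so the next step gives (m, d) = (16, 2) again — its k=1 value — and the period has length 2.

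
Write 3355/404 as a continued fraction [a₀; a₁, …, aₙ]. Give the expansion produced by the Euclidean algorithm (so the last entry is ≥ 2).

3355 = 8×404 + 123
404 = 3×123 + 35
123 = 3×35 + 18
35 = 1×18 + 17
18 = 1×17 + 1
17 = 17×1 + 0  (stop)
So 3355/404 = [8; 3, 3, 1, 1, 17].

[8; 3, 3, 1, 1, 17]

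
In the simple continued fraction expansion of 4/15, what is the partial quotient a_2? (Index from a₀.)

1

4 = 0·15 + 4   →  a_0 = 0
15 = 3·4 + 3   →  a_1 = 3
4 = 1·3 + 1   →  a_2 = 1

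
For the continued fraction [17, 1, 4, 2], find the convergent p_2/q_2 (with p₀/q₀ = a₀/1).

89/5

Using pₖ = aₖpₖ₋₁ + pₖ₋₂, qₖ = aₖqₖ₋₁ + qₖ₋₂ (with p₋₁=1, p₋₂=0, q₋₁=0, q₋₂=1):
  k=0: a=17, p=17, q=1
  k=1: a=1, p=18, q=1
  k=2: a=4, p=89, q=5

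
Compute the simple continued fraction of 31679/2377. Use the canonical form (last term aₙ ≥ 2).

[13; 3, 18, 10, 1, 3]

31679 = 13*2377 + 778
2377 = 3*778 + 43
778 = 18*43 + 4
43 = 10*4 + 3
4 = 1*3 + 1
3 = 3*1 + 0  (stop)
So 31679/2377 = [13; 3, 18, 10, 1, 3].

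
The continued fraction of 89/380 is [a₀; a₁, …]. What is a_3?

1

89 = 0·380 + 89   →  a_0 = 0
380 = 4·89 + 24   →  a_1 = 4
89 = 3·24 + 17   →  a_2 = 3
24 = 1·17 + 7   →  a_3 = 1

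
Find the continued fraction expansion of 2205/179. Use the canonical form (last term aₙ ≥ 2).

2205 = 12×179 + 57
179 = 3×57 + 8
57 = 7×8 + 1
8 = 8×1 + 0  (stop)
So 2205/179 = [12; 3, 7, 8].

[12; 3, 7, 8]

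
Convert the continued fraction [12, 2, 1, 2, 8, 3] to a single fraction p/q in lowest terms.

2586/209

Fold from the inside: start with 3/1.
  8 + 1/3 = 25/3
  2 + 3/25 = 53/25
  1 + 25/53 = 78/53
  2 + 53/78 = 209/78
  12 + 78/209 = 2586/209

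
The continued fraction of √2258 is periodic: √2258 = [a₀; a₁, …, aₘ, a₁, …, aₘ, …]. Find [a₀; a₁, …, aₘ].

[47; 1, 1, 13, 13, 1, 1, 94]

a₀ = ⌊√2258⌋ = 47.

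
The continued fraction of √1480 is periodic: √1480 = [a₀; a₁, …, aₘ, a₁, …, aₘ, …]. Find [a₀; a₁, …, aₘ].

[38; 2, 8, 19, 8, 2, 76]

a₀ = ⌊√1480⌋ = 38.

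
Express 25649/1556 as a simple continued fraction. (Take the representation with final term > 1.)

[16; 2, 15, 16, 1, 2]

25649 = 16*1556 + 753
1556 = 2*753 + 50
753 = 15*50 + 3
50 = 16*3 + 2
3 = 1*2 + 1
2 = 2*1 + 0  (stop)
So 25649/1556 = [16; 2, 15, 16, 1, 2].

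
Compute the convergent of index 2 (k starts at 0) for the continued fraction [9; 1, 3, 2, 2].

39/4

Using pₖ = aₖpₖ₋₁ + pₖ₋₂, qₖ = aₖqₖ₋₁ + qₖ₋₂ (with p₋₁=1, p₋₂=0, q₋₁=0, q₋₂=1):
  k=0: a=9, p=9, q=1
  k=1: a=1, p=10, q=1
  k=2: a=3, p=39, q=4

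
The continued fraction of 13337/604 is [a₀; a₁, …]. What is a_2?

13337 = 22·604 + 49   →  a_0 = 22
604 = 12·49 + 16   →  a_1 = 12
49 = 3·16 + 1   →  a_2 = 3

3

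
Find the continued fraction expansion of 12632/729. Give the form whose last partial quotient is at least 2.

12632 = 17×729 + 239
729 = 3×239 + 12
239 = 19×12 + 11
12 = 1×11 + 1
11 = 11×1 + 0  (stop)
So 12632/729 = [17; 3, 19, 1, 11].

[17; 3, 19, 1, 11]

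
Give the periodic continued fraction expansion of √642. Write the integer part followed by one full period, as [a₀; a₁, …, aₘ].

a₀ = ⌊√642⌋ = 25.

[25; 2, 1, 24, 1, 2, 50]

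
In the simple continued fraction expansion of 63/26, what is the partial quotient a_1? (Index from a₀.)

2

63 = 2·26 + 11   →  a_0 = 2
26 = 2·11 + 4   →  a_1 = 2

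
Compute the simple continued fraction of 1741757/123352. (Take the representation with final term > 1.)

[14; 8, 3, 7, 18, 12, 3]

1741757 = 14*123352 + 14829
123352 = 8*14829 + 4720
14829 = 3*4720 + 669
4720 = 7*669 + 37
669 = 18*37 + 3
37 = 12*3 + 1
3 = 3*1 + 0  (stop)
So 1741757/123352 = [14; 8, 3, 7, 18, 12, 3].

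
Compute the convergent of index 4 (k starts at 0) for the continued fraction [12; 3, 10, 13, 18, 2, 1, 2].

90436/7339

Using pₖ = aₖpₖ₋₁ + pₖ₋₂, qₖ = aₖqₖ₋₁ + qₖ₋₂ (with p₋₁=1, p₋₂=0, q₋₁=0, q₋₂=1):
  k=0: a=12, p=12, q=1
  k=1: a=3, p=37, q=3
  k=2: a=10, p=382, q=31
  k=3: a=13, p=5003, q=406
  k=4: a=18, p=90436, q=7339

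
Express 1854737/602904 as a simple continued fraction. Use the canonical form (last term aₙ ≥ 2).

1854737 = 3*602904 + 46025
602904 = 13*46025 + 4579
46025 = 10*4579 + 235
4579 = 19*235 + 114
235 = 2*114 + 7
114 = 16*7 + 2
7 = 3*2 + 1
2 = 2*1 + 0  (stop)
So 1854737/602904 = [3; 13, 10, 19, 2, 16, 3, 2].

[3; 13, 10, 19, 2, 16, 3, 2]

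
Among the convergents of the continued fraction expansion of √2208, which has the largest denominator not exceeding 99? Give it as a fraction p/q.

4417/94

√2208 = [46; 1, 92, …] (period length 2).
Convergents:
  p_0/q_0 = 46/1
  p_1/q_1 = 47/1
  p_2/q_2 = 4370/93
  p_3/q_3 = 4417/94
  p_4/q_4 = 410734/8741
q_3 = 94 ≤ 99 < 8741 = q_4, so the answer is 4417/94.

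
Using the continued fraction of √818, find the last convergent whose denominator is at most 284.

8094/283

√818 = [28; 1, 1, 1, 1, 56, …] (period length 5).
Convergents:
  p_0/q_0 = 28/1
  p_1/q_1 = 29/1
  p_2/q_2 = 57/2
  p_3/q_3 = 86/3
  p_4/q_4 = 143/5
  p_5/q_5 = 8094/283
  p_6/q_6 = 8237/288
q_5 = 283 ≤ 284 < 288 = q_6, so the answer is 8094/283.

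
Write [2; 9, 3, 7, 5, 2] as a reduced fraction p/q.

4870/2311

Using pₖ = aₖpₖ₋₁ + pₖ₋₂ and qₖ = aₖqₖ₋₁ + qₖ₋₂:
  k=0: a=2, p=2, q=1
  k=1: a=9, p=19, q=9
  k=2: a=3, p=59, q=28
  k=3: a=7, p=432, q=205
  k=4: a=5, p=2219, q=1053
  k=5: a=2, p=4870, q=2311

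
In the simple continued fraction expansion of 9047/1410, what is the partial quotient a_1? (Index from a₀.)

9047 = 6·1410 + 587   →  a_0 = 6
1410 = 2·587 + 236   →  a_1 = 2

2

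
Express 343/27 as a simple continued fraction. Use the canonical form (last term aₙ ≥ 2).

343 = 12×27 + 19
27 = 1×19 + 8
19 = 2×8 + 3
8 = 2×3 + 2
3 = 1×2 + 1
2 = 2×1 + 0  (stop)
So 343/27 = [12; 1, 2, 2, 1, 2].

[12; 1, 2, 2, 1, 2]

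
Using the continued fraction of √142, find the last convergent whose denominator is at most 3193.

37477/3145

√142 = [11; 1, 10, 1, 22, …] (period length 4).
Convergents:
  p_0/q_0 = 11/1
  p_1/q_1 = 12/1
  p_2/q_2 = 131/11
  p_3/q_3 = 143/12
  p_4/q_4 = 3277/275
  p_5/q_5 = 3420/287
  p_6/q_6 = 37477/3145
  p_7/q_7 = 40897/3432
q_6 = 3145 ≤ 3193 < 3432 = q_7, so the answer is 37477/3145.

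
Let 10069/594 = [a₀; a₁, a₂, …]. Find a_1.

1

10069 = 16·594 + 565   →  a_0 = 16
594 = 1·565 + 29   →  a_1 = 1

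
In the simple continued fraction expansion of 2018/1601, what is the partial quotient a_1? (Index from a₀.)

2018 = 1·1601 + 417   →  a_0 = 1
1601 = 3·417 + 350   →  a_1 = 3

3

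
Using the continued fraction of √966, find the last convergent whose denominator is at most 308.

√966 = [31; 12, 2, 2, 2, 12, 62, …] (period length 6).
Convergents:
  p_0/q_0 = 31/1
  p_1/q_1 = 373/12
  p_2/q_2 = 777/25
  p_3/q_3 = 1927/62
  p_4/q_4 = 4631/149
  p_5/q_5 = 57499/1850
q_4 = 149 ≤ 308 < 1850 = q_5, so the answer is 4631/149.

4631/149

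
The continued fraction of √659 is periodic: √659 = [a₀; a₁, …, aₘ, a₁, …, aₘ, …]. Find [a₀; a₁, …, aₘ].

a₀ = ⌊√659⌋ = 25.
With m₀=0, d₀=1 and mₖ₊₁ = dₖaₖ − mₖ, dₖ₊₁ = (n − mₖ₊₁²)/dₖ, aₖ₊₁ = ⌊(a₀+mₖ₊₁)/dₖ₊₁⌋:
  k=1: m=25, d=34, a=1
  k=2: m=9, d=17, a=2
  k=3: m=25, d=2, a=25
  k=4: m=25, d=17, a=2
  k=5: m=9, d=34, a=1
  k=6: m=25, d=1, a=50
d=1 and a=2a₀=50 at k=6, so the next step gives (m, d) = (25, 34) again — its k=1 value — and the period has length 6.

[25; 1, 2, 25, 2, 1, 50]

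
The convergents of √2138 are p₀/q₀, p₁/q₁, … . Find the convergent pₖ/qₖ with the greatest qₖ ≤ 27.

√2138 = [46; 4, 5, 5, 4, 92, …] (period length 5).
Convergents:
  p_0/q_0 = 46/1
  p_1/q_1 = 185/4
  p_2/q_2 = 971/21
  p_3/q_3 = 5040/109
q_2 = 21 ≤ 27 < 109 = q_3, so the answer is 971/21.

971/21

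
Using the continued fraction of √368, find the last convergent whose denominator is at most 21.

√368 = [19; 5, 2, 5, 38, …] (period length 4).
Convergents:
  p_0/q_0 = 19/1
  p_1/q_1 = 96/5
  p_2/q_2 = 211/11
  p_3/q_3 = 1151/60
q_2 = 11 ≤ 21 < 60 = q_3, so the answer is 211/11.

211/11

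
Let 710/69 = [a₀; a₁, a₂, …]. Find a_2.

2

710 = 10·69 + 20   →  a_0 = 10
69 = 3·20 + 9   →  a_1 = 3
20 = 2·9 + 2   →  a_2 = 2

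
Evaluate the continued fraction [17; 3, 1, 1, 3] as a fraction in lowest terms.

Using pₖ = aₖpₖ₋₁ + pₖ₋₂ and qₖ = aₖqₖ₋₁ + qₖ₋₂:
  k=0: a=17, p=17, q=1
  k=1: a=3, p=52, q=3
  k=2: a=1, p=69, q=4
  k=3: a=1, p=121, q=7
  k=4: a=3, p=432, q=25

432/25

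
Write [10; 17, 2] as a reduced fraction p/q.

Fold from the inside: start with 2/1.
  17 + 1/2 = 35/2
  10 + 2/35 = 352/35

352/35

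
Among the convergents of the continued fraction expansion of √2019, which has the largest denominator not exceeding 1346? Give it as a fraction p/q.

59941/1334

√2019 = [44; 1, 13, 1, 88, …] (period length 4).
Convergents:
  p_0/q_0 = 44/1
  p_1/q_1 = 45/1
  p_2/q_2 = 629/14
  p_3/q_3 = 674/15
  p_4/q_4 = 59941/1334
  p_5/q_5 = 60615/1349
q_4 = 1334 ≤ 1346 < 1349 = q_5, so the answer is 59941/1334.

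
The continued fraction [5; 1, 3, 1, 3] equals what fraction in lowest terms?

Using pₖ = aₖpₖ₋₁ + pₖ₋₂ and qₖ = aₖqₖ₋₁ + qₖ₋₂:
  k=0: a=5, p=5, q=1
  k=1: a=1, p=6, q=1
  k=2: a=3, p=23, q=4
  k=3: a=1, p=29, q=5
  k=4: a=3, p=110, q=19

110/19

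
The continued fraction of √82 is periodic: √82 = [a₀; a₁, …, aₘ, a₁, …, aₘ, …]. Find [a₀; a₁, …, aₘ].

a₀ = ⌊√82⌋ = 9.
With m₀=0, d₀=1 and mₖ₊₁ = dₖaₖ − mₖ, dₖ₊₁ = (n − mₖ₊₁²)/dₖ, aₖ₊₁ = ⌊(a₀+mₖ₊₁)/dₖ₊₁⌋:
  k=1: m=9, d=1, a=18
d=1 and a=2a₀=18 at k=1, so the next step gives (m, d) = (9, 1) again — its k=1 value — and the period has length 1.

[9; 18]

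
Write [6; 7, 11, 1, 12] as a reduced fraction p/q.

Fold from the inside: start with 12/1.
  1 + 1/12 = 13/12
  11 + 12/13 = 155/13
  7 + 13/155 = 1098/155
  6 + 155/1098 = 6743/1098

6743/1098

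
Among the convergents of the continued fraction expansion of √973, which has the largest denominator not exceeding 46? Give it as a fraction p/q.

√973 = [31; 5, 5, 2, 8, 2, 5, 5, 62, …] (period length 8).
Convergents:
  p_0/q_0 = 31/1
  p_1/q_1 = 156/5
  p_2/q_2 = 811/26
  p_3/q_3 = 1778/57
q_2 = 26 ≤ 46 < 57 = q_3, so the answer is 811/26.

811/26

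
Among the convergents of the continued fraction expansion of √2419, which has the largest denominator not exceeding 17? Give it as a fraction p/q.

√2419 = [49; 5, 2, 5, 98, …] (period length 4).
Convergents:
  p_0/q_0 = 49/1
  p_1/q_1 = 246/5
  p_2/q_2 = 541/11
  p_3/q_3 = 2951/60
q_2 = 11 ≤ 17 < 60 = q_3, so the answer is 541/11.

541/11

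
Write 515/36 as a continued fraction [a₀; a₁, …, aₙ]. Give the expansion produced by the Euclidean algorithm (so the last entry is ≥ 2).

515 = 14*36 + 11
36 = 3*11 + 3
11 = 3*3 + 2
3 = 1*2 + 1
2 = 2*1 + 0  (stop)
So 515/36 = [14; 3, 3, 1, 2].

[14; 3, 3, 1, 2]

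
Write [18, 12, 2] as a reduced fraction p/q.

452/25

Fold from the inside: start with 2/1.
  12 + 1/2 = 25/2
  18 + 2/25 = 452/25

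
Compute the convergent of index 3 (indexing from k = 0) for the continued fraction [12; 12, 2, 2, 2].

Using pₖ = aₖpₖ₋₁ + pₖ₋₂, qₖ = aₖqₖ₋₁ + qₖ₋₂ (with p₋₁=1, p₋₂=0, q₋₁=0, q₋₂=1):
  k=0: a=12, p=12, q=1
  k=1: a=12, p=145, q=12
  k=2: a=2, p=302, q=25
  k=3: a=2, p=749, q=62

749/62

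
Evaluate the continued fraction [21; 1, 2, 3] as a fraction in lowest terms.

Using pₖ = aₖpₖ₋₁ + pₖ₋₂ and qₖ = aₖqₖ₋₁ + qₖ₋₂:
  k=0: a=21, p=21, q=1
  k=1: a=1, p=22, q=1
  k=2: a=2, p=65, q=3
  k=3: a=3, p=217, q=10

217/10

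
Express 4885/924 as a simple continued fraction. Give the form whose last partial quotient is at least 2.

4885 = 5×924 + 265
924 = 3×265 + 129
265 = 2×129 + 7
129 = 18×7 + 3
7 = 2×3 + 1
3 = 3×1 + 0  (stop)
So 4885/924 = [5; 3, 2, 18, 2, 3].

[5; 3, 2, 18, 2, 3]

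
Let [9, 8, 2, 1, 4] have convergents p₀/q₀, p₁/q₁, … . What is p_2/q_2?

155/17

Using pₖ = aₖpₖ₋₁ + pₖ₋₂, qₖ = aₖqₖ₋₁ + qₖ₋₂ (with p₋₁=1, p₋₂=0, q₋₁=0, q₋₂=1):
  k=0: a=9, p=9, q=1
  k=1: a=8, p=73, q=8
  k=2: a=2, p=155, q=17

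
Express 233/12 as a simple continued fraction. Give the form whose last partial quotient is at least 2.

233 = 19×12 + 5
12 = 2×5 + 2
5 = 2×2 + 1
2 = 2×1 + 0  (stop)
So 233/12 = [19; 2, 2, 2].

[19; 2, 2, 2]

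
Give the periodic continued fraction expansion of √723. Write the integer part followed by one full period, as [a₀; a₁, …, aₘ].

a₀ = ⌊√723⌋ = 26.
With m₀=0, d₀=1 and mₖ₊₁ = dₖaₖ − mₖ, dₖ₊₁ = (n − mₖ₊₁²)/dₖ, aₖ₊₁ = ⌊(a₀+mₖ₊₁)/dₖ₊₁⌋:
  k=1: m=26, d=47, a=1
  k=2: m=21, d=6, a=7
  k=3: m=21, d=47, a=1
  k=4: m=26, d=1, a=52
d=1 and a=2a₀=52 at k=4, so the next step gives (m, d) = (26, 47) again — its k=1 value — and the period has length 4.

[26; 1, 7, 1, 52]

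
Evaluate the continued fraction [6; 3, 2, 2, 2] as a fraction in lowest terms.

258/41

Fold from the inside: start with 2/1.
  2 + 1/2 = 5/2
  2 + 2/5 = 12/5
  3 + 5/12 = 41/12
  6 + 12/41 = 258/41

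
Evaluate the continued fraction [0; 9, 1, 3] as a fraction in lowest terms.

Using pₖ = aₖpₖ₋₁ + pₖ₋₂ and qₖ = aₖqₖ₋₁ + qₖ₋₂:
  k=0: a=0, p=0, q=1
  k=1: a=9, p=1, q=9
  k=2: a=1, p=1, q=10
  k=3: a=3, p=4, q=39

4/39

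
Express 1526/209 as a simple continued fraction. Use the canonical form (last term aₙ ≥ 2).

1526 = 7×209 + 63
209 = 3×63 + 20
63 = 3×20 + 3
20 = 6×3 + 2
3 = 1×2 + 1
2 = 2×1 + 0  (stop)
So 1526/209 = [7; 3, 3, 6, 1, 2].

[7; 3, 3, 6, 1, 2]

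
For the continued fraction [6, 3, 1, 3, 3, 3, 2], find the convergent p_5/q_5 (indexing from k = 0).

Using pₖ = aₖpₖ₋₁ + pₖ₋₂, qₖ = aₖqₖ₋₁ + qₖ₋₂ (with p₋₁=1, p₋₂=0, q₋₁=0, q₋₂=1):
  k=0: a=6, p=6, q=1
  k=1: a=3, p=19, q=3
  k=2: a=1, p=25, q=4
  k=3: a=3, p=94, q=15
  k=4: a=3, p=307, q=49
  k=5: a=3, p=1015, q=162

1015/162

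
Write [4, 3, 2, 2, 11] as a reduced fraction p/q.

Fold from the inside: start with 11/1.
  2 + 1/11 = 23/11
  2 + 11/23 = 57/23
  3 + 23/57 = 194/57
  4 + 57/194 = 833/194

833/194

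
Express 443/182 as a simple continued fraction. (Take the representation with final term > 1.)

443 = 2×182 + 79
182 = 2×79 + 24
79 = 3×24 + 7
24 = 3×7 + 3
7 = 2×3 + 1
3 = 3×1 + 0  (stop)
So 443/182 = [2; 2, 3, 3, 2, 3].

[2; 2, 3, 3, 2, 3]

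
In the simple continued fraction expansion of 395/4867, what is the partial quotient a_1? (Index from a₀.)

395 = 0·4867 + 395   →  a_0 = 0
4867 = 12·395 + 127   →  a_1 = 12

12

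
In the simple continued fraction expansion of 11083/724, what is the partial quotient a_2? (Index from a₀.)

4

11083 = 15·724 + 223   →  a_0 = 15
724 = 3·223 + 55   →  a_1 = 3
223 = 4·55 + 3   →  a_2 = 4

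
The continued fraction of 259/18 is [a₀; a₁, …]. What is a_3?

1

259 = 14·18 + 7   →  a_0 = 14
18 = 2·7 + 4   →  a_1 = 2
7 = 1·4 + 3   →  a_2 = 1
4 = 1·3 + 1   →  a_3 = 1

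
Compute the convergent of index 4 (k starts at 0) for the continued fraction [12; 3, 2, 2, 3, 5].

713/58

Using pₖ = aₖpₖ₋₁ + pₖ₋₂, qₖ = aₖqₖ₋₁ + qₖ₋₂ (with p₋₁=1, p₋₂=0, q₋₁=0, q₋₂=1):
  k=0: a=12, p=12, q=1
  k=1: a=3, p=37, q=3
  k=2: a=2, p=86, q=7
  k=3: a=2, p=209, q=17
  k=4: a=3, p=713, q=58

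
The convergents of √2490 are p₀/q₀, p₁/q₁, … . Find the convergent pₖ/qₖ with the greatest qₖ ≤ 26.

499/10

√2490 = [49; 1, 8, 1, 98, …] (period length 4).
Convergents:
  p_0/q_0 = 49/1
  p_1/q_1 = 50/1
  p_2/q_2 = 449/9
  p_3/q_3 = 499/10
  p_4/q_4 = 49351/989
q_3 = 10 ≤ 26 < 989 = q_4, so the answer is 499/10.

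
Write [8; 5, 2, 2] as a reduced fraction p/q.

Fold from the inside: start with 2/1.
  2 + 1/2 = 5/2
  5 + 2/5 = 27/5
  8 + 5/27 = 221/27

221/27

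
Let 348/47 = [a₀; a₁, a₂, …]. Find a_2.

2

348 = 7·47 + 19   →  a_0 = 7
47 = 2·19 + 9   →  a_1 = 2
19 = 2·9 + 1   →  a_2 = 2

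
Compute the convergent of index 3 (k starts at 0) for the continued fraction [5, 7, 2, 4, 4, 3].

Using pₖ = aₖpₖ₋₁ + pₖ₋₂, qₖ = aₖqₖ₋₁ + qₖ₋₂ (with p₋₁=1, p₋₂=0, q₋₁=0, q₋₂=1):
  k=0: a=5, p=5, q=1
  k=1: a=7, p=36, q=7
  k=2: a=2, p=77, q=15
  k=3: a=4, p=344, q=67

344/67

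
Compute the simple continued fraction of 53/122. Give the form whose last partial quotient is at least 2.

[0; 2, 3, 3, 5]

53 = 0*122 + 53
122 = 2*53 + 16
53 = 3*16 + 5
16 = 3*5 + 1
5 = 5*1 + 0  (stop)
So 53/122 = [0; 2, 3, 3, 5].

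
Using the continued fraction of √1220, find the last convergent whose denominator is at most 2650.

34195/979

√1220 = [34; 1, 12, 1, 68, …] (period length 4).
Convergents:
  p_0/q_0 = 34/1
  p_1/q_1 = 35/1
  p_2/q_2 = 454/13
  p_3/q_3 = 489/14
  p_4/q_4 = 33706/965
  p_5/q_5 = 34195/979
  p_6/q_6 = 444046/12713
q_5 = 979 ≤ 2650 < 12713 = q_6, so the answer is 34195/979.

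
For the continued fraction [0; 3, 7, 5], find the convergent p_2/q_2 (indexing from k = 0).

7/22

Using pₖ = aₖpₖ₋₁ + pₖ₋₂, qₖ = aₖqₖ₋₁ + qₖ₋₂ (with p₋₁=1, p₋₂=0, q₋₁=0, q₋₂=1):
  k=0: a=0, p=0, q=1
  k=1: a=3, p=1, q=3
  k=2: a=7, p=7, q=22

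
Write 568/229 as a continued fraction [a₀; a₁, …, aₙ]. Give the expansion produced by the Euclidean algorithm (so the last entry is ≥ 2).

568 = 2*229 + 110
229 = 2*110 + 9
110 = 12*9 + 2
9 = 4*2 + 1
2 = 2*1 + 0  (stop)
So 568/229 = [2; 2, 12, 4, 2].

[2; 2, 12, 4, 2]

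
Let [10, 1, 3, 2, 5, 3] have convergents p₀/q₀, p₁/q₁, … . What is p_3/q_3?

97/9

Using pₖ = aₖpₖ₋₁ + pₖ₋₂, qₖ = aₖqₖ₋₁ + qₖ₋₂ (with p₋₁=1, p₋₂=0, q₋₁=0, q₋₂=1):
  k=0: a=10, p=10, q=1
  k=1: a=1, p=11, q=1
  k=2: a=3, p=43, q=4
  k=3: a=2, p=97, q=9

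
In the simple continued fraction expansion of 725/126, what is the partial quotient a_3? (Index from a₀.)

725 = 5·126 + 95   →  a_0 = 5
126 = 1·95 + 31   →  a_1 = 1
95 = 3·31 + 2   →  a_2 = 3
31 = 15·2 + 1   →  a_3 = 15

15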